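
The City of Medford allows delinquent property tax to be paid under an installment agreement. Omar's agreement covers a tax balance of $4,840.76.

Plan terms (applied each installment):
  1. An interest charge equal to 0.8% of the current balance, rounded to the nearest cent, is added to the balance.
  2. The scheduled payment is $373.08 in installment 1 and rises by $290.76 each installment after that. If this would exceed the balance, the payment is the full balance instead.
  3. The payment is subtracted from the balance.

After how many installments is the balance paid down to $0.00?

Installment 1: $4,840.76 +$38.73 interest = $4,879.49; pay $373.08 → $4,506.41
Installment 2: $4,506.41 +$36.05 interest = $4,542.46; pay $663.84 → $3,878.62
Installment 3: $3,878.62 +$31.03 interest = $3,909.65; pay $954.60 → $2,955.05
Installment 4: $2,955.05 +$23.64 interest = $2,978.69; pay $1,245.36 → $1,733.33
Installment 5: $1,733.33 +$13.87 interest = $1,747.20; pay $1,536.12 → $211.08
Installment 6: $211.08 +$1.69 interest = $212.77; pay $212.77 → $0.00
Balance reaches $0.00 in installment 6.

6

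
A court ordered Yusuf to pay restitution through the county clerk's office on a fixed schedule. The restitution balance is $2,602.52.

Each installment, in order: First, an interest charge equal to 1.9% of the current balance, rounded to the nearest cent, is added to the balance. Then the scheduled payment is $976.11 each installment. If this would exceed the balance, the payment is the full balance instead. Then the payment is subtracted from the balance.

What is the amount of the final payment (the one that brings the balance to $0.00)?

$745.49

Installment 1: $2,602.52 +$49.45 interest = $2,651.97; pay $976.11 → $1,675.86
Installment 2: $1,675.86 +$31.84 interest = $1,707.70; pay $976.11 → $731.59
Installment 3: $731.59 +$13.90 interest = $745.49; pay $745.49 → $0.00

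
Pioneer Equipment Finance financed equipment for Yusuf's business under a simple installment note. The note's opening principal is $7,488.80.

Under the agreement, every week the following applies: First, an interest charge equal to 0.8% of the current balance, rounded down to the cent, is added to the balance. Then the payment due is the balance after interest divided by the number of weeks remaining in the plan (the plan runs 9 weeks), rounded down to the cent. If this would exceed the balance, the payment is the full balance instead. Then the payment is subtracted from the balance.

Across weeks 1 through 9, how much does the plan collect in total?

$7,794.78

Week 1: $7,488.80 +$59.91 interest = $7,548.71; pay $838.74 → $6,709.97
Week 2: $6,709.97 +$53.67 interest = $6,763.64; pay $845.45 → $5,918.19
Week 3: $5,918.19 +$47.34 interest = $5,965.53; pay $852.21 → $5,113.32
Week 4: $5,113.32 +$40.90 interest = $5,154.22; pay $859.03 → $4,295.19
Week 5: $4,295.19 +$34.36 interest = $4,329.55; pay $865.91 → $3,463.64
Week 6: $3,463.64 +$27.70 interest = $3,491.34; pay $872.83 → $2,618.51
Week 7: $2,618.51 +$20.94 interest = $2,639.45; pay $879.81 → $1,759.64
Week 8: $1,759.64 +$14.07 interest = $1,773.71; pay $886.85 → $886.86
Week 9: $886.86 +$7.09 interest = $893.95; pay $893.95 → $0.00
Total paid: $7,794.78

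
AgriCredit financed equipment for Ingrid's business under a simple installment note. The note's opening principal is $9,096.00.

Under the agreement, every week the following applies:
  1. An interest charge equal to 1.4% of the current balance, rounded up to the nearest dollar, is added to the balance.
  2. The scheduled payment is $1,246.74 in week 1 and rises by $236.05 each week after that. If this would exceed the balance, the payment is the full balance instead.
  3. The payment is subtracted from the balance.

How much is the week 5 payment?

$2,190.94

Week 1: opening $9,096.00; interest $128.00 → $9,224.00; payment $1,246.74; balance $7,977.26
Week 2: opening $7,977.26; interest $112.00 → $8,089.26; payment $1,482.79; balance $6,606.47
Week 3: opening $6,606.47; interest $93.00 → $6,699.47; payment $1,718.84; balance $4,980.63
Week 4: opening $4,980.63; interest $70.00 → $5,050.63; payment $1,954.89; balance $3,095.74
Week 5: opening $3,095.74; interest $44.00 → $3,139.74; payment $2,190.94; balance $948.80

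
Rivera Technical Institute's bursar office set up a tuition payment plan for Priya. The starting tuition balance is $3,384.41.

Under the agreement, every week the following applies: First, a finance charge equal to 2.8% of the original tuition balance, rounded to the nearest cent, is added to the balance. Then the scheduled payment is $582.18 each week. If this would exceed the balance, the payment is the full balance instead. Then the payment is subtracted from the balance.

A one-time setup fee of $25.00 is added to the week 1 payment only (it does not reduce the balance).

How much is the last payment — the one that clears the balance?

Week 1: opening $3,384.41; interest $94.76 → $3,479.17; payment $582.18 (+ $25.00 fee); balance $2,896.99
Week 2: opening $2,896.99; interest $94.76 → $2,991.75; payment $582.18; balance $2,409.57
Week 3: opening $2,409.57; interest $94.76 → $2,504.33; payment $582.18; balance $1,922.15
Week 4: opening $1,922.15; interest $94.76 → $2,016.91; payment $582.18; balance $1,434.73
Week 5: opening $1,434.73; interest $94.76 → $1,529.49; payment $582.18; balance $947.31
Week 6: opening $947.31; interest $94.76 → $1,042.07; payment $582.18; balance $459.89
Week 7: opening $459.89; interest $94.76 → $554.65; payment $554.65; balance $0.00

$554.65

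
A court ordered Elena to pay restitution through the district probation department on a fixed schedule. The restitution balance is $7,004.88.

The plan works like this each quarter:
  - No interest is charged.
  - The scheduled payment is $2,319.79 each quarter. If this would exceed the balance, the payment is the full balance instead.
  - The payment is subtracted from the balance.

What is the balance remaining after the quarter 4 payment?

$0.00

# | Opening | Payment | End bal
1 | $7,004.88 | $2,319.79 | $4,685.09
2 | $4,685.09 | $2,319.79 | $2,365.30
3 | $2,365.30 | $2,319.79 | $45.51
4 | $45.51 | $45.51 | $0.00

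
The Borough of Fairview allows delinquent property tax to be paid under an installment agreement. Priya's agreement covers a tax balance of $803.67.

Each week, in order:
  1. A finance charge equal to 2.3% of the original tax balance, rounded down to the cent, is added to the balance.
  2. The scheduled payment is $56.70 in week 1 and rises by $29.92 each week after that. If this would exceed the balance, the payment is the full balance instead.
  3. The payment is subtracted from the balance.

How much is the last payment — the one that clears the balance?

$144.03

# | Opening | Interest | Payment | End bal
1 | $803.67 | $18.48 | $56.70 | $765.45
2 | $765.45 | $18.48 | $86.62 | $697.31
3 | $697.31 | $18.48 | $116.54 | $599.25
4 | $599.25 | $18.48 | $146.46 | $471.27
5 | $471.27 | $18.48 | $176.38 | $313.37
6 | $313.37 | $18.48 | $206.30 | $125.55
7 | $125.55 | $18.48 | $144.03 | $0.00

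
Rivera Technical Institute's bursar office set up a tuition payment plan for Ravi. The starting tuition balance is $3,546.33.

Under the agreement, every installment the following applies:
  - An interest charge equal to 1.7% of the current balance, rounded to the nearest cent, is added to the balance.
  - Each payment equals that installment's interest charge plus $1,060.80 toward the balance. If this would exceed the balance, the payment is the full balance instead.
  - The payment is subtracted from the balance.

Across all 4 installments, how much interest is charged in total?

$132.95

Installment 1: opening $3,546.33; interest $60.29 → $3,606.62; payment $1,121.09; balance $2,485.53
Installment 2: opening $2,485.53; interest $42.25 → $2,527.78; payment $1,103.05; balance $1,424.73
Installment 3: opening $1,424.73; interest $24.22 → $1,448.95; payment $1,085.02; balance $363.93
Installment 4: opening $363.93; interest $6.19 → $370.12; payment $370.12; balance $0.00
Total interest: $60.29 + $42.25 + $24.22 + $6.19 = $132.95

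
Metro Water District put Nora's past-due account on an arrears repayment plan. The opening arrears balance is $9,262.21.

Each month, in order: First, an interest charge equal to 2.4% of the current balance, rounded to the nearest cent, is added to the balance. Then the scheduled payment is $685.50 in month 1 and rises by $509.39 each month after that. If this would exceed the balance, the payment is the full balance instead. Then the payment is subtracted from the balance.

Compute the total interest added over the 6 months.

Month 1: $9,262.21 +$222.29 interest = $9,484.50; pay $685.50 → $8,799.00
Month 2: $8,799.00 +$211.18 interest = $9,010.18; pay $1,194.89 → $7,815.29
Month 3: $7,815.29 +$187.57 interest = $8,002.86; pay $1,704.28 → $6,298.58
Month 4: $6,298.58 +$151.17 interest = $6,449.75; pay $2,213.67 → $4,236.08
Month 5: $4,236.08 +$101.67 interest = $4,337.75; pay $2,723.06 → $1,614.69
Month 6: $1,614.69 +$38.75 interest = $1,653.44; pay $1,653.44 → $0.00
Total interest: $222.29 + $211.18 + $187.57 + $151.17 + $101.67 + $38.75 = $912.63

$912.63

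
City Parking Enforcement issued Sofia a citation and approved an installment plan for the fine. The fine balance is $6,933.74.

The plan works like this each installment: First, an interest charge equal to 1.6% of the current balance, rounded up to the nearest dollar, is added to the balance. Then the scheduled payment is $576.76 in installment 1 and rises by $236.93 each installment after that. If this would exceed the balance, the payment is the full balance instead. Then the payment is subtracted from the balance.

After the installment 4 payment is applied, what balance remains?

$3,590.12

# | Opening | Interest | Payment | End bal
1 | $6,933.74 | $111.00 | $576.76 | $6,467.98
2 | $6,467.98 | $104.00 | $813.69 | $5,758.29
3 | $5,758.29 | $93.00 | $1,050.62 | $4,800.67
4 | $4,800.67 | $77.00 | $1,287.55 | $3,590.12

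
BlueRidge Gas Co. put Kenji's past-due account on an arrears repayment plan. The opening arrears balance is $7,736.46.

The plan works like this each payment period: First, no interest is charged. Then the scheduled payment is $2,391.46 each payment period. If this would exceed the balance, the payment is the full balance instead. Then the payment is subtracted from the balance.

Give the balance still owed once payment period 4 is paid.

Payment period 1: opening $7,736.46; payment $2,391.46; balance $5,345.00
Payment period 2: opening $5,345.00; payment $2,391.46; balance $2,953.54
Payment period 3: opening $2,953.54; payment $2,391.46; balance $562.08
Payment period 4: opening $562.08; payment $562.08; balance $0.00

$0.00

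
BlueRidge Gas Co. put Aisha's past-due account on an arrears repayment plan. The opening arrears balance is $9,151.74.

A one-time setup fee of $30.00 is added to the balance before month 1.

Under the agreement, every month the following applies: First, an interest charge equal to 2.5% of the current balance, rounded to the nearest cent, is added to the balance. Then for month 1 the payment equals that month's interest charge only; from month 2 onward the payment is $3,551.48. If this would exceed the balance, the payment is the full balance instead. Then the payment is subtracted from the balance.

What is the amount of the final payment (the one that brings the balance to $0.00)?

$2,516.19

# | Opening | Interest | Payment | End bal
1 | $9,181.74 | $229.54 | $229.54 | $9,181.74
2 | $9,181.74 | $229.54 | $3,551.48 | $5,859.80
3 | $5,859.80 | $146.50 | $3,551.48 | $2,454.82
4 | $2,454.82 | $61.37 | $2,516.19 | $0.00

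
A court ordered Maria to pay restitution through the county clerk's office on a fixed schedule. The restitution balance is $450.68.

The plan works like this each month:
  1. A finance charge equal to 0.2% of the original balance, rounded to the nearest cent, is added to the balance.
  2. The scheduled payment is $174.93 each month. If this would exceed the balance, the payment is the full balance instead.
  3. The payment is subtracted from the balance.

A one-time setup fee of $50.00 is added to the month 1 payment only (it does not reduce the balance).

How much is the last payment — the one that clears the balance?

Month 1: $450.68 +$0.90 interest = $451.58; pay $174.93 (+ $50.00 fee) → $276.65
Month 2: $276.65 +$0.90 interest = $277.55; pay $174.93 → $102.62
Month 3: $102.62 +$0.90 interest = $103.52; pay $103.52 → $0.00

$103.52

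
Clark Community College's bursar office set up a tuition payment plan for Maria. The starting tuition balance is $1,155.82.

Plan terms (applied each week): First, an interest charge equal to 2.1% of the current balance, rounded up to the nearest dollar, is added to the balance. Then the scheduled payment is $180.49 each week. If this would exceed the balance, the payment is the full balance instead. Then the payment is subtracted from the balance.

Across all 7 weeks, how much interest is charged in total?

Week 1: opening $1,155.82; interest $25.00 → $1,180.82; payment $180.49; balance $1,000.33
Week 2: opening $1,000.33; interest $22.00 → $1,022.33; payment $180.49; balance $841.84
Week 3: opening $841.84; interest $18.00 → $859.84; payment $180.49; balance $679.35
Week 4: opening $679.35; interest $15.00 → $694.35; payment $180.49; balance $513.86
Week 5: opening $513.86; interest $11.00 → $524.86; payment $180.49; balance $344.37
Week 6: opening $344.37; interest $8.00 → $352.37; payment $180.49; balance $171.88
Week 7: opening $171.88; interest $4.00 → $175.88; payment $175.88; balance $0.00
Total interest: $25.00 + $22.00 + $18.00 + $15.00 + $11.00 + $8.00 + $4.00 = $103.00

$103.00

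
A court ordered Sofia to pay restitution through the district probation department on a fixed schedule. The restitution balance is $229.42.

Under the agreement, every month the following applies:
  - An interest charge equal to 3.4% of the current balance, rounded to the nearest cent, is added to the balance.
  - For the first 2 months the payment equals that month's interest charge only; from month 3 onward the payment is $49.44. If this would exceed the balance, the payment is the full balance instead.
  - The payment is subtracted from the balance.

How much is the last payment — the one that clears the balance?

Month 1: $229.42 +$7.80 interest = $237.22; pay $7.80 → $229.42
Month 2: $229.42 +$7.80 interest = $237.22; pay $7.80 → $229.42
Month 3: $229.42 +$7.80 interest = $237.22; pay $49.44 → $187.78
Month 4: $187.78 +$6.38 interest = $194.16; pay $49.44 → $144.72
Month 5: $144.72 +$4.92 interest = $149.64; pay $49.44 → $100.20
Month 6: $100.20 +$3.41 interest = $103.61; pay $49.44 → $54.17
Month 7: $54.17 +$1.84 interest = $56.01; pay $49.44 → $6.57
Month 8: $6.57 +$0.22 interest = $6.79; pay $6.79 → $0.00

$6.79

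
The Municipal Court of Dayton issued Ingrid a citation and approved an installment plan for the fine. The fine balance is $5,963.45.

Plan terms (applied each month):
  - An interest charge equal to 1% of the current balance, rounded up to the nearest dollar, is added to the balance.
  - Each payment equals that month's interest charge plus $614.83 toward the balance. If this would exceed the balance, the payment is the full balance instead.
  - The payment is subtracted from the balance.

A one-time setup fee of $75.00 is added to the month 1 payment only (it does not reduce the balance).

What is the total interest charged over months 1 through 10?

Month 1: opening $5,963.45; interest $60.00 → $6,023.45; payment $674.83 (+ $75.00 fee); balance $5,348.62
Month 2: opening $5,348.62; interest $54.00 → $5,402.62; payment $668.83; balance $4,733.79
Month 3: opening $4,733.79; interest $48.00 → $4,781.79; payment $662.83; balance $4,118.96
Month 4: opening $4,118.96; interest $42.00 → $4,160.96; payment $656.83; balance $3,504.13
Month 5: opening $3,504.13; interest $36.00 → $3,540.13; payment $650.83; balance $2,889.30
Month 6: opening $2,889.30; interest $29.00 → $2,918.30; payment $643.83; balance $2,274.47
Month 7: opening $2,274.47; interest $23.00 → $2,297.47; payment $637.83; balance $1,659.64
Month 8: opening $1,659.64; interest $17.00 → $1,676.64; payment $631.83; balance $1,044.81
Month 9: opening $1,044.81; interest $11.00 → $1,055.81; payment $625.83; balance $429.98
Month 10: opening $429.98; interest $5.00 → $434.98; payment $434.98; balance $0.00
Total interest: $60.00 + $54.00 + $48.00 + $42.00 + $36.00 + $29.00 + $23.00 + $17.00 + $11.00 + $5.00 = $325.00

$325.00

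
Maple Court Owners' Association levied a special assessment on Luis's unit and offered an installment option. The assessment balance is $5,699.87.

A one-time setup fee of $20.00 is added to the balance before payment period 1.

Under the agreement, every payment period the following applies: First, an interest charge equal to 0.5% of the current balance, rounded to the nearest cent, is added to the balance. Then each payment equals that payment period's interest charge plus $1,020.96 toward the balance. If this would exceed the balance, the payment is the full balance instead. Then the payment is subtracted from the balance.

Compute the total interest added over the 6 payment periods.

# | Opening | Interest | Payment | End bal
1 | $5,719.87 | $28.60 | $1,049.56 | $4,698.91
2 | $4,698.91 | $23.49 | $1,044.45 | $3,677.95
3 | $3,677.95 | $18.39 | $1,039.35 | $2,656.99
4 | $2,656.99 | $13.28 | $1,034.24 | $1,636.03
5 | $1,636.03 | $8.18 | $1,029.14 | $615.07
6 | $615.07 | $3.08 | $618.15 | $0.00
Total interest: $28.60 + $23.49 + $18.39 + $13.28 + $8.18 + $3.08 = $95.02

$95.02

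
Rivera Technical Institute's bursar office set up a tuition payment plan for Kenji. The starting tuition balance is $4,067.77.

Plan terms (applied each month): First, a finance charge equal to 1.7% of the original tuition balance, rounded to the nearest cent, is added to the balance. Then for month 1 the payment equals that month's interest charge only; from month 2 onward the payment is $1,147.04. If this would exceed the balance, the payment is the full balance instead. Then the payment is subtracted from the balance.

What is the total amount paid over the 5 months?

Month 1: $4,067.77 +$69.15 interest = $4,136.92; pay $69.15 → $4,067.77
Month 2: $4,067.77 +$69.15 interest = $4,136.92; pay $1,147.04 → $2,989.88
Month 3: $2,989.88 +$69.15 interest = $3,059.03; pay $1,147.04 → $1,911.99
Month 4: $1,911.99 +$69.15 interest = $1,981.14; pay $1,147.04 → $834.10
Month 5: $834.10 +$69.15 interest = $903.25; pay $903.25 → $0.00
Total paid: $4,413.52

$4,413.52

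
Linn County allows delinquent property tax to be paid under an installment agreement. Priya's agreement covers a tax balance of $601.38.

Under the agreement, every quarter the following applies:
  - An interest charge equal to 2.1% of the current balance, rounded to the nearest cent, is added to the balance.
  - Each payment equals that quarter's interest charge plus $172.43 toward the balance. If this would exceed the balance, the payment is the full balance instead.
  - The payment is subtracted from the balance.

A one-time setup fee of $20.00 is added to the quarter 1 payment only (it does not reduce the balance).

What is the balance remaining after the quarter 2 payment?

$256.52

Quarter 1: opening $601.38; interest $12.63 → $614.01; payment $185.06 (+ $20.00 fee); balance $428.95
Quarter 2: opening $428.95; interest $9.01 → $437.96; payment $181.44; balance $256.52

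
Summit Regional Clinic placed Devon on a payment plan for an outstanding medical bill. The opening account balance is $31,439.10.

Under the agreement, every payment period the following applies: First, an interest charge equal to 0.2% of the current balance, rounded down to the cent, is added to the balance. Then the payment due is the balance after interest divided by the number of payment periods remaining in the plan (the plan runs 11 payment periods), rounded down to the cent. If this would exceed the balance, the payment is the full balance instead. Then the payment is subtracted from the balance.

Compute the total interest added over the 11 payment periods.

Payment period 1: opening $31,439.10; interest $62.87 → $31,501.97; payment $2,863.81; balance $28,638.16
Payment period 2: opening $28,638.16; interest $57.27 → $28,695.43; payment $2,869.54; balance $25,825.89
Payment period 3: opening $25,825.89; interest $51.65 → $25,877.54; payment $2,875.28; balance $23,002.26
Payment period 4: opening $23,002.26; interest $46.00 → $23,048.26; payment $2,881.03; balance $20,167.23
Payment period 5: opening $20,167.23; interest $40.33 → $20,207.56; payment $2,886.79; balance $17,320.77
Payment period 6: opening $17,320.77; interest $34.64 → $17,355.41; payment $2,892.56; balance $14,462.85
Payment period 7: opening $14,462.85; interest $28.92 → $14,491.77; payment $2,898.35; balance $11,593.42
Payment period 8: opening $11,593.42; interest $23.18 → $11,616.60; payment $2,904.15; balance $8,712.45
Payment period 9: opening $8,712.45; interest $17.42 → $8,729.87; payment $2,909.95; balance $5,819.92
Payment period 10: opening $5,819.92; interest $11.63 → $5,831.55; payment $2,915.77; balance $2,915.78
Payment period 11: opening $2,915.78; interest $5.83 → $2,921.61; payment $2,921.61; balance $0.00
Total interest: $62.87 + $57.27 + $51.65 + $46.00 + $40.33 + $34.64 + $28.92 + $23.18 + $17.42 + $11.63 + $5.83 = $379.74

$379.74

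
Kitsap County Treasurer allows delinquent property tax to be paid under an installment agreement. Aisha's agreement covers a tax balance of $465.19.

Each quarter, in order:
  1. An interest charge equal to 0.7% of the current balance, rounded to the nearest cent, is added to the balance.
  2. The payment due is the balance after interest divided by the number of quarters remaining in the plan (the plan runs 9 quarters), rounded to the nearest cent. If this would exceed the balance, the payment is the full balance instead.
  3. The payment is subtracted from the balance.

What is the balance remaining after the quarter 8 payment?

Quarter 1: opening $465.19; interest $3.26 → $468.45; payment $52.05; balance $416.40
Quarter 2: opening $416.40; interest $2.91 → $419.31; payment $52.41; balance $366.90
Quarter 3: opening $366.90; interest $2.57 → $369.47; payment $52.78; balance $316.69
Quarter 4: opening $316.69; interest $2.22 → $318.91; payment $53.15; balance $265.76
Quarter 5: opening $265.76; interest $1.86 → $267.62; payment $53.52; balance $214.10
Quarter 6: opening $214.10; interest $1.50 → $215.60; payment $53.90; balance $161.70
Quarter 7: opening $161.70; interest $1.13 → $162.83; payment $54.28; balance $108.55
Quarter 8: opening $108.55; interest $0.76 → $109.31; payment $54.66; balance $54.65

$54.65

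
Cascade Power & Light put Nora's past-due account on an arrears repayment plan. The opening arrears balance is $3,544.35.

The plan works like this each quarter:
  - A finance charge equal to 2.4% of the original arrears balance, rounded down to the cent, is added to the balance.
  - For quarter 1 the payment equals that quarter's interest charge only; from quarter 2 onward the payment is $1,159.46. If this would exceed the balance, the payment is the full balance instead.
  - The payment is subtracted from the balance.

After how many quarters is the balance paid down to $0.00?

5

Quarter 1: $3,544.35 +$85.06 interest = $3,629.41; pay $85.06 → $3,544.35
Quarter 2: $3,544.35 +$85.06 interest = $3,629.41; pay $1,159.46 → $2,469.95
Quarter 3: $2,469.95 +$85.06 interest = $2,555.01; pay $1,159.46 → $1,395.55
Quarter 4: $1,395.55 +$85.06 interest = $1,480.61; pay $1,159.46 → $321.15
Quarter 5: $321.15 +$85.06 interest = $406.21; pay $406.21 → $0.00
Balance reaches $0.00 in quarter 5.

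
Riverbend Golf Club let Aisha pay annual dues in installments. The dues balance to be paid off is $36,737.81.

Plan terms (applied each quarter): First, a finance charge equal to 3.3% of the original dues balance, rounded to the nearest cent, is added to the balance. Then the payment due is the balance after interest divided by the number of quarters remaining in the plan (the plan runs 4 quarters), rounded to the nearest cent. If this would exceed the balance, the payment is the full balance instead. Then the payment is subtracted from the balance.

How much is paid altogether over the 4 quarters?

$41,587.21

Quarter 1: opening $36,737.81; interest $1,212.35 → $37,950.16; payment $9,487.54; balance $28,462.62
Quarter 2: opening $28,462.62; interest $1,212.35 → $29,674.97; payment $9,891.66; balance $19,783.31
Quarter 3: opening $19,783.31; interest $1,212.35 → $20,995.66; payment $10,497.83; balance $10,497.83
Quarter 4: opening $10,497.83; interest $1,212.35 → $11,710.18; payment $11,710.18; balance $0.00
Total paid: $41,587.21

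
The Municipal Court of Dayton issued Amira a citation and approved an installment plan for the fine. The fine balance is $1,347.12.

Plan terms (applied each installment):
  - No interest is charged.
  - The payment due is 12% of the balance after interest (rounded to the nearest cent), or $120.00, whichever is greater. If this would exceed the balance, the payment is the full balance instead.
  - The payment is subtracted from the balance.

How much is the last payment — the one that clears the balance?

Installment 1: $1,347.12 − $161.65 → $1,185.47
Installment 2: $1,185.47 − $142.26 → $1,043.21
Installment 3: $1,043.21 − $125.19 → $918.02
Installment 4: $918.02 − $120.00 → $798.02
Installment 5: $798.02 − $120.00 → $678.02
Installment 6: $678.02 − $120.00 → $558.02
Installment 7: $558.02 − $120.00 → $438.02
Installment 8: $438.02 − $120.00 → $318.02
Installment 9: $318.02 − $120.00 → $198.02
Installment 10: $198.02 − $120.00 → $78.02
Installment 11: $78.02 − $78.02 → $0.00

$78.02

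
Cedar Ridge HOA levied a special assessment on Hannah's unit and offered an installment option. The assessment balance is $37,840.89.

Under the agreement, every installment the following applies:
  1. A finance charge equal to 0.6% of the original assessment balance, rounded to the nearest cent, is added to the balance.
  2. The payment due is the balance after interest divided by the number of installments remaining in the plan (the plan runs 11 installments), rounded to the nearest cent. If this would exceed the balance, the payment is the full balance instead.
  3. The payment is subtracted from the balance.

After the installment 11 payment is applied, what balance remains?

$0.00

Installment 1: opening $37,840.89; interest $227.05 → $38,067.94; payment $3,460.72; balance $34,607.22
Installment 2: opening $34,607.22; interest $227.05 → $34,834.27; payment $3,483.43; balance $31,350.84
Installment 3: opening $31,350.84; interest $227.05 → $31,577.89; payment $3,508.65; balance $28,069.24
Installment 4: opening $28,069.24; interest $227.05 → $28,296.29; payment $3,537.04; balance $24,759.25
Installment 5: opening $24,759.25; interest $227.05 → $24,986.30; payment $3,569.47; balance $21,416.83
Installment 6: opening $21,416.83; interest $227.05 → $21,643.88; payment $3,607.31; balance $18,036.57
Installment 7: opening $18,036.57; interest $227.05 → $18,263.62; payment $3,652.72; balance $14,610.90
Installment 8: opening $14,610.90; interest $227.05 → $14,837.95; payment $3,709.49; balance $11,128.46
Installment 9: opening $11,128.46; interest $227.05 → $11,355.51; payment $3,785.17; balance $7,570.34
Installment 10: opening $7,570.34; interest $227.05 → $7,797.39; payment $3,898.70; balance $3,898.69
Installment 11: opening $3,898.69; interest $227.05 → $4,125.74; payment $4,125.74; balance $0.00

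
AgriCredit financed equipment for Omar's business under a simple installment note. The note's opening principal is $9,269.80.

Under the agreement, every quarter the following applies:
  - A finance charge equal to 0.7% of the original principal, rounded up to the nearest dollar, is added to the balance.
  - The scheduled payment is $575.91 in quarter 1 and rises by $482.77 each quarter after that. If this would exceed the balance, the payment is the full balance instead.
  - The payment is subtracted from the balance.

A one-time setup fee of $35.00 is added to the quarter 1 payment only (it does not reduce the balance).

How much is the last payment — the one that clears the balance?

# | Opening | Interest | Payment | Fee | End bal
1 | $9,269.80 | $65.00 | $575.91 | $35.00 | $8,758.89
2 | $8,758.89 | $65.00 | $1,058.68 | — | $7,765.21
3 | $7,765.21 | $65.00 | $1,541.45 | — | $6,288.76
4 | $6,288.76 | $65.00 | $2,024.22 | — | $4,329.54
5 | $4,329.54 | $65.00 | $2,506.99 | — | $1,887.55
6 | $1,887.55 | $65.00 | $1,952.55 | — | $0.00

$1,952.55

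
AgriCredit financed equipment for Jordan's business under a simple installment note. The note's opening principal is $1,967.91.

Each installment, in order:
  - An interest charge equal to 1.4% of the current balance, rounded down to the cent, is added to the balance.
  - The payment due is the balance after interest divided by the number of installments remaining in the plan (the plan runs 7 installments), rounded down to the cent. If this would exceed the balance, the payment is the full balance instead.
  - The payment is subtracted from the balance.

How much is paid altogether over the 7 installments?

$2,081.22

# | Opening | Interest | Payment | End bal
1 | $1,967.91 | $27.55 | $285.06 | $1,710.40
2 | $1,710.40 | $23.94 | $289.05 | $1,445.29
3 | $1,445.29 | $20.23 | $293.10 | $1,172.42
4 | $1,172.42 | $16.41 | $297.20 | $891.63
5 | $891.63 | $12.48 | $301.37 | $602.74
6 | $602.74 | $8.43 | $305.58 | $305.59
7 | $305.59 | $4.27 | $309.86 | $0.00
Total paid: $2,081.22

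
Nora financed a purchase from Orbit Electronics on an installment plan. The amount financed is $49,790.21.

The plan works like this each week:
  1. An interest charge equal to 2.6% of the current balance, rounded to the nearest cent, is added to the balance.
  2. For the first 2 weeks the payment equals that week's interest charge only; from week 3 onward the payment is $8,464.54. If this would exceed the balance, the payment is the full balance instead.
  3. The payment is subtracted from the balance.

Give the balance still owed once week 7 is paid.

$12,026.95

Week 1: $49,790.21 +$1,294.55 interest = $51,084.76; pay $1,294.55 → $49,790.21
Week 2: $49,790.21 +$1,294.55 interest = $51,084.76; pay $1,294.55 → $49,790.21
Week 3: $49,790.21 +$1,294.55 interest = $51,084.76; pay $8,464.54 → $42,620.22
Week 4: $42,620.22 +$1,108.13 interest = $43,728.35; pay $8,464.54 → $35,263.81
Week 5: $35,263.81 +$916.86 interest = $36,180.67; pay $8,464.54 → $27,716.13
Week 6: $27,716.13 +$720.62 interest = $28,436.75; pay $8,464.54 → $19,972.21
Week 7: $19,972.21 +$519.28 interest = $20,491.49; pay $8,464.54 → $12,026.95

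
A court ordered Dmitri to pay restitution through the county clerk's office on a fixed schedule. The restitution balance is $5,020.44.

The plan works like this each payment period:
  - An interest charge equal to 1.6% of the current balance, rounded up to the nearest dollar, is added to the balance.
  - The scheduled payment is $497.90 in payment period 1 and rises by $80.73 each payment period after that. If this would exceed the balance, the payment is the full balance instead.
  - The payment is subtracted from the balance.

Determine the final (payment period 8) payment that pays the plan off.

Payment period 1: $5,020.44 +$81.00 interest = $5,101.44; pay $497.90 → $4,603.54
Payment period 2: $4,603.54 +$74.00 interest = $4,677.54; pay $578.63 → $4,098.91
Payment period 3: $4,098.91 +$66.00 interest = $4,164.91; pay $659.36 → $3,505.55
Payment period 4: $3,505.55 +$57.00 interest = $3,562.55; pay $740.09 → $2,822.46
Payment period 5: $2,822.46 +$46.00 interest = $2,868.46; pay $820.82 → $2,047.64
Payment period 6: $2,047.64 +$33.00 interest = $2,080.64; pay $901.55 → $1,179.09
Payment period 7: $1,179.09 +$19.00 interest = $1,198.09; pay $982.28 → $215.81
Payment period 8: $215.81 +$4.00 interest = $219.81; pay $219.81 → $0.00

$219.81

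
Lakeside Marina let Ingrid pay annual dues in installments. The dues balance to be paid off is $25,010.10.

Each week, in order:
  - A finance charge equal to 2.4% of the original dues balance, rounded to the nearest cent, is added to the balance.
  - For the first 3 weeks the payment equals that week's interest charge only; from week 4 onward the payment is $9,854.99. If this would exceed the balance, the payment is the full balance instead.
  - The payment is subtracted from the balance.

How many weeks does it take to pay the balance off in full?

# | Opening | Interest | Payment | End bal
1 | $25,010.10 | $600.24 | $600.24 | $25,010.10
2 | $25,010.10 | $600.24 | $600.24 | $25,010.10
3 | $25,010.10 | $600.24 | $600.24 | $25,010.10
4 | $25,010.10 | $600.24 | $9,854.99 | $15,755.35
5 | $15,755.35 | $600.24 | $9,854.99 | $6,500.60
6 | $6,500.60 | $600.24 | $7,100.84 | $0.00
Balance reaches $0.00 in week 6.

6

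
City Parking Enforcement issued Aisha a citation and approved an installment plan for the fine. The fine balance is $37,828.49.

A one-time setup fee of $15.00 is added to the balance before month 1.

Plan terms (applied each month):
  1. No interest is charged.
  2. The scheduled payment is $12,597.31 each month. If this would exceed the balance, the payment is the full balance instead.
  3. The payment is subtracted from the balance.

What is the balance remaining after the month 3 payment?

$51.56

# | Opening | Payment | End bal
1 | $37,843.49 | $12,597.31 | $25,246.18
2 | $25,246.18 | $12,597.31 | $12,648.87
3 | $12,648.87 | $12,597.31 | $51.56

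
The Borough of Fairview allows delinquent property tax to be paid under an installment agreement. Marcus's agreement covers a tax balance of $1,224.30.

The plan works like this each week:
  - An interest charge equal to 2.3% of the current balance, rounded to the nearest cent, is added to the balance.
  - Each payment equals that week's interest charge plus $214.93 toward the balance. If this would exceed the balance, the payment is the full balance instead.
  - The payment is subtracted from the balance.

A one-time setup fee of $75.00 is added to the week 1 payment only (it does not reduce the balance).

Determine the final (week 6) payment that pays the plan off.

# | Opening | Interest | Payment | Fee | End bal
1 | $1,224.30 | $28.16 | $243.09 | $75.00 | $1,009.37
2 | $1,009.37 | $23.22 | $238.15 | — | $794.44
3 | $794.44 | $18.27 | $233.20 | — | $579.51
4 | $579.51 | $13.33 | $228.26 | — | $364.58
5 | $364.58 | $8.39 | $223.32 | — | $149.65
6 | $149.65 | $3.44 | $153.09 | — | $0.00

$153.09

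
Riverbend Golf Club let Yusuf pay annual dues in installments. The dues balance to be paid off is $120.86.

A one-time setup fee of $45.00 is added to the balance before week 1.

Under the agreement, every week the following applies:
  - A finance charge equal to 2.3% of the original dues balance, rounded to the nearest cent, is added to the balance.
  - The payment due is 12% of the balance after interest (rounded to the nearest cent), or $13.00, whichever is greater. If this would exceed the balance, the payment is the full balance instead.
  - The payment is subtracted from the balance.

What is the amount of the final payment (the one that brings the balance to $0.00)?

$7.95

# | Opening | Interest | Payment | End bal
1 | $165.86 | $2.78 | $20.24 | $148.40
2 | $148.40 | $2.78 | $18.14 | $133.04
3 | $133.04 | $2.78 | $16.30 | $119.52
4 | $119.52 | $2.78 | $14.68 | $107.62
5 | $107.62 | $2.78 | $13.25 | $97.15
6 | $97.15 | $2.78 | $13.00 | $86.93
7 | $86.93 | $2.78 | $13.00 | $76.71
8 | $76.71 | $2.78 | $13.00 | $66.49
9 | $66.49 | $2.78 | $13.00 | $56.27
10 | $56.27 | $2.78 | $13.00 | $46.05
11 | $46.05 | $2.78 | $13.00 | $35.83
12 | $35.83 | $2.78 | $13.00 | $25.61
13 | $25.61 | $2.78 | $13.00 | $15.39
14 | $15.39 | $2.78 | $13.00 | $5.17
15 | $5.17 | $2.78 | $7.95 | $0.00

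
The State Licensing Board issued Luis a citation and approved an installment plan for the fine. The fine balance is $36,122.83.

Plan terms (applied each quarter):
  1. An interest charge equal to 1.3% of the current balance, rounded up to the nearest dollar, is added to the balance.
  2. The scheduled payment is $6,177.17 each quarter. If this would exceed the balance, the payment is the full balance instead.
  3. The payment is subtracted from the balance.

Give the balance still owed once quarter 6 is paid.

$747.81

Quarter 1: $36,122.83 +$470.00 interest = $36,592.83; pay $6,177.17 → $30,415.66
Quarter 2: $30,415.66 +$396.00 interest = $30,811.66; pay $6,177.17 → $24,634.49
Quarter 3: $24,634.49 +$321.00 interest = $24,955.49; pay $6,177.17 → $18,778.32
Quarter 4: $18,778.32 +$245.00 interest = $19,023.32; pay $6,177.17 → $12,846.15
Quarter 5: $12,846.15 +$167.00 interest = $13,013.15; pay $6,177.17 → $6,835.98
Quarter 6: $6,835.98 +$89.00 interest = $6,924.98; pay $6,177.17 → $747.81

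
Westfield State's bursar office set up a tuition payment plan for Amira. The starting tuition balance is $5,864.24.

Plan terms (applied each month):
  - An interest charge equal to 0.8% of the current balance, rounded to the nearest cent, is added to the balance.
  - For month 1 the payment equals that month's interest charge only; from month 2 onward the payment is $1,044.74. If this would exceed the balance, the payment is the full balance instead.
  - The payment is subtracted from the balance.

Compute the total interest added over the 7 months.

# | Opening | Interest | Payment | End bal
1 | $5,864.24 | $46.91 | $46.91 | $5,864.24
2 | $5,864.24 | $46.91 | $1,044.74 | $4,866.41
3 | $4,866.41 | $38.93 | $1,044.74 | $3,860.60
4 | $3,860.60 | $30.88 | $1,044.74 | $2,846.74
5 | $2,846.74 | $22.77 | $1,044.74 | $1,824.77
6 | $1,824.77 | $14.60 | $1,044.74 | $794.63
7 | $794.63 | $6.36 | $800.99 | $0.00
Total interest: $46.91 + $46.91 + $38.93 + $30.88 + $22.77 + $14.60 + $6.36 = $207.36

$207.36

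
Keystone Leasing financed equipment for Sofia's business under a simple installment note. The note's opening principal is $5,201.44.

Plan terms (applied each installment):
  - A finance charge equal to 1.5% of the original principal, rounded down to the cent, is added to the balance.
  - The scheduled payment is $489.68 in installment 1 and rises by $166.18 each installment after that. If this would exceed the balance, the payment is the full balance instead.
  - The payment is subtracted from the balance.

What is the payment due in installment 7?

$316.80

Installment 1: $5,201.44 +$78.02 interest = $5,279.46; pay $489.68 → $4,789.78
Installment 2: $4,789.78 +$78.02 interest = $4,867.80; pay $655.86 → $4,211.94
Installment 3: $4,211.94 +$78.02 interest = $4,289.96; pay $822.04 → $3,467.92
Installment 4: $3,467.92 +$78.02 interest = $3,545.94; pay $988.22 → $2,557.72
Installment 5: $2,557.72 +$78.02 interest = $2,635.74; pay $1,154.40 → $1,481.34
Installment 6: $1,481.34 +$78.02 interest = $1,559.36; pay $1,320.58 → $238.78
Installment 7: $238.78 +$78.02 interest = $316.80; pay $316.80 → $0.00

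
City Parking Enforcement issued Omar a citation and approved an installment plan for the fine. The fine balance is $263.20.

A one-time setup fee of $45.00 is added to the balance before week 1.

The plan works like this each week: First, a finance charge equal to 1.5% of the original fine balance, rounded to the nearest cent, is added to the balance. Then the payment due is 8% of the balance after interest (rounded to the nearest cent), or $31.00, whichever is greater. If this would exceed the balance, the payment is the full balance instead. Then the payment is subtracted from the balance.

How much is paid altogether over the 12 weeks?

$355.60

Week 1: opening $308.20; interest $3.95 → $312.15; payment $31.00; balance $281.15
Week 2: opening $281.15; interest $3.95 → $285.10; payment $31.00; balance $254.10
Week 3: opening $254.10; interest $3.95 → $258.05; payment $31.00; balance $227.05
Week 4: opening $227.05; interest $3.95 → $231.00; payment $31.00; balance $200.00
Week 5: opening $200.00; interest $3.95 → $203.95; payment $31.00; balance $172.95
Week 6: opening $172.95; interest $3.95 → $176.90; payment $31.00; balance $145.90
Week 7: opening $145.90; interest $3.95 → $149.85; payment $31.00; balance $118.85
Week 8: opening $118.85; interest $3.95 → $122.80; payment $31.00; balance $91.80
Week 9: opening $91.80; interest $3.95 → $95.75; payment $31.00; balance $64.75
Week 10: opening $64.75; interest $3.95 → $68.70; payment $31.00; balance $37.70
Week 11: opening $37.70; interest $3.95 → $41.65; payment $31.00; balance $10.65
Week 12: opening $10.65; interest $3.95 → $14.60; payment $14.60; balance $0.00
Total paid: $355.60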